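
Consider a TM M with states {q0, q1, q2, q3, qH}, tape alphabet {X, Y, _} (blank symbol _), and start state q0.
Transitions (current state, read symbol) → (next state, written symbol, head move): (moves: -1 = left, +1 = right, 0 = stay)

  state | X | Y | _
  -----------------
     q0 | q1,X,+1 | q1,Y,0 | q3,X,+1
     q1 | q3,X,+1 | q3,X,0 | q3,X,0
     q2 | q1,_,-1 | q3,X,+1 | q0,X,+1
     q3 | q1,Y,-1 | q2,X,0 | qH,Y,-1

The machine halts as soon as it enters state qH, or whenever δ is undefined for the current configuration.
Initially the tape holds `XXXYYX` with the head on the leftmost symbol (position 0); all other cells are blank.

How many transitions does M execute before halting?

8

state=q0 head=0 tape=[X]XXYYX   (q0,X)→(q1,X,+1)
state=q1 head=1 tape=X[X]XYYX   (q1,X)→(q3,X,+1)
state=q3 head=2 tape=XX[X]YYX   (q3,X)→(q1,Y,-1)
state=q1 head=1 tape=X[X]YYYX   (q1,X)→(q3,X,+1)
state=q3 head=2 tape=XX[Y]YYX   (q3,Y)→(q2,X,0)
state=q2 head=2 tape=XX[X]YYX   (q2,X)→(q1,_,-1)
state=q1 head=1 tape=X[X]_YYX   (q1,X)→(q3,X,+1)
state=q3 head=2 tape=XX[_]YYX   (q3,_)→(qH,Y,-1)
state=qH head=1 tape=X[X]YYYX
M halts after 8 transitions.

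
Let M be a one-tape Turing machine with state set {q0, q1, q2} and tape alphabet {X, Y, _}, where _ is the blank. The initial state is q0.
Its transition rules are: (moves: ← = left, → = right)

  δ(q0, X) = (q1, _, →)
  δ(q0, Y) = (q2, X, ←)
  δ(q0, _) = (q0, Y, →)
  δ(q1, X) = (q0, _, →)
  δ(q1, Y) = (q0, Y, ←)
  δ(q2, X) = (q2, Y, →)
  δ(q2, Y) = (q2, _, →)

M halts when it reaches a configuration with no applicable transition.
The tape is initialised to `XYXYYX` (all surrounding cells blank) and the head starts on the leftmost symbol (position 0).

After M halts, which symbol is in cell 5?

Y

q0 | [X]YXYYX_   read X → write _, move →, go to q1
q1 | _[Y]XYYX_   read Y → write Y, move ←, go to q0
q0 | [_]YXYYX_   read _ → write Y, move →, go to q0
q0 | Y[Y]XYYX_   read Y → write X, move ←, go to q2
q2 | [Y]XXYYX_   read Y → write _, move →, go to q2
q2 | _[X]XYYX_   read X → write Y, move →, go to q2
q2 | _Y[X]YYX_   read X → write Y, move →, go to q2
q2 | _YY[Y]YX_   read Y → write _, move →, go to q2
q2 | _YY_[Y]X_   read Y → write _, move →, go to q2
q2 | _YY__[X]_   read X → write Y, move →, go to q2
q2 | _YY__Y[_]
Cell 5 holds Y when M halts.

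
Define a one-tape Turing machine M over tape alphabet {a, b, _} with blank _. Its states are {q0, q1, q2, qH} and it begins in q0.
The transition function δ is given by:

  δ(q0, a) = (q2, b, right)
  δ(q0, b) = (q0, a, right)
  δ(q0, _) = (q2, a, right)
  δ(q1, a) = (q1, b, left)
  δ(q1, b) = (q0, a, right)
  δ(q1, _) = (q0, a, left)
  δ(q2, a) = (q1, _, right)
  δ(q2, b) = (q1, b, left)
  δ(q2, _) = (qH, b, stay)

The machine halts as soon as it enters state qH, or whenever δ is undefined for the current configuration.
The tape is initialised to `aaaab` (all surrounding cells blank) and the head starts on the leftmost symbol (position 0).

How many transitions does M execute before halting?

15

state=q0 head=0 tape=[a]aaab__   (q0,a)→(q2,b,right)
state=q2 head=1 tape=b[a]aab__   (q2,a)→(q1,_,right)
state=q1 head=2 tape=b_[a]ab__   (q1,a)→(q1,b,left)
state=q1 head=1 tape=b[_]bab__   (q1,_)→(q0,a,left)
state=q0 head=0 tape=[b]abab__   (q0,b)→(q0,a,right)
state=q0 head=1 tape=a[a]bab__   (q0,a)→(q2,b,right)
state=q2 head=2 tape=ab[b]ab__   (q2,b)→(q1,b,left)
state=q1 head=1 tape=a[b]bab__   (q1,b)→(q0,a,right)
state=q0 head=2 tape=aa[b]ab__   (q0,b)→(q0,a,right)
state=q0 head=3 tape=aaa[a]b__   (q0,a)→(q2,b,right)
state=q2 head=4 tape=aaab[b]__   (q2,b)→(q1,b,left)
state=q1 head=3 tape=aaa[b]b__   (q1,b)→(q0,a,right)
state=q0 head=4 tape=aaaa[b]__   (q0,b)→(q0,a,right)
state=q0 head=5 tape=aaaaa[_]_   (q0,_)→(q2,a,right)
state=q2 head=6 tape=aaaaaa[_]   (q2,_)→(qH,b,stay)
state=qH head=6 tape=aaaaaa[b]
M halts after 15 transitions.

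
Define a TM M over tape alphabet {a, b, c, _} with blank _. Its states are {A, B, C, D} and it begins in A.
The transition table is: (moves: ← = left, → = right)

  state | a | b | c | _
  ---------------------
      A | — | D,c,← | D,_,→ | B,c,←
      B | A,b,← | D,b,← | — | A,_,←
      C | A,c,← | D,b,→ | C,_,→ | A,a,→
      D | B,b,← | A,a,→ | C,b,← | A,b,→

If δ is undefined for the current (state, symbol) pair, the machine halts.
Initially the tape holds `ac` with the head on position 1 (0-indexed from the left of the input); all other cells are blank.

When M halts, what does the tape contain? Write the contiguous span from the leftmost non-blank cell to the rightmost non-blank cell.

abbc

A | a[c]__   read c → write _, move →, go to D
D | a_[_]_   read _ → write b, move →, go to A
A | a_b[_]   read _ → write c, move ←, go to B
B | a_[b]c   read b → write b, move ←, go to D
D | a[_]bc   read _ → write b, move →, go to A
A | ab[b]c   read b → write c, move ←, go to D
D | a[b]cc   read b → write a, move →, go to A
A | aa[c]c   read c → write _, move →, go to D
D | aa_[c]   read c → write b, move ←, go to C
C | aa[_]b   read _ → write a, move →, go to A
A | aaa[b]   read b → write c, move ←, go to D
D | aa[a]c   read a → write b, move ←, go to B
B | a[a]bc   read a → write b, move ←, go to A
A | [a]bbc
The non-blank tape span at halt is abbc.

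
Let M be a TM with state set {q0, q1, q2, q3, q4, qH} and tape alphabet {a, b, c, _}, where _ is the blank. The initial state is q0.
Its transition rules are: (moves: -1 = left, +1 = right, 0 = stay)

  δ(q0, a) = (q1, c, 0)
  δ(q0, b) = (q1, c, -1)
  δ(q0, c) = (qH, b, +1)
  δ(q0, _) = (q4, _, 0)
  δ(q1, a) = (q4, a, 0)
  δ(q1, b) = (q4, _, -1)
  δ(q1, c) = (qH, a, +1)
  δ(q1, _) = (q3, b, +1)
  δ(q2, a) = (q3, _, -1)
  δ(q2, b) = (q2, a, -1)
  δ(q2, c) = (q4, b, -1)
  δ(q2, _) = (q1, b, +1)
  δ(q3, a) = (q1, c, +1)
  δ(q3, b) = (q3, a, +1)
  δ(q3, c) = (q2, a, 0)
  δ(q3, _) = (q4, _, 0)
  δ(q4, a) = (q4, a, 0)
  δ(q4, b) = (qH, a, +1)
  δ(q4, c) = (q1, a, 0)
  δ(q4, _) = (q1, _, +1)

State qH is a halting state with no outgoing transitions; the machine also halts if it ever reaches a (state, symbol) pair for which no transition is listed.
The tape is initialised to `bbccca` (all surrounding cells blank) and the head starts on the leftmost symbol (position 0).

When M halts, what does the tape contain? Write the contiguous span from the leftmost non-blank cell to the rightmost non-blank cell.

state=q0 head=0 tape=_[b]bccca   (q0,b)→(q1,c,-1)
state=q1 head=-1 tape=[_]cbccca   (q1,_)→(q3,b,+1)
state=q3 head=0 tape=b[c]bccca   (q3,c)→(q2,a,0)
state=q2 head=0 tape=b[a]bccca   (q2,a)→(q3,_,-1)
state=q3 head=-1 tape=[b]_bccca   (q3,b)→(q3,a,+1)
state=q3 head=0 tape=a[_]bccca   (q3,_)→(q4,_,0)
state=q4 head=0 tape=a[_]bccca   (q4,_)→(q1,_,+1)
state=q1 head=1 tape=a_[b]ccca   (q1,b)→(q4,_,-1)
state=q4 head=0 tape=a[_]_ccca   (q4,_)→(q1,_,+1)
state=q1 head=1 tape=a_[_]ccca   (q1,_)→(q3,b,+1)
state=q3 head=2 tape=a_b[c]cca   (q3,c)→(q2,a,0)
state=q2 head=2 tape=a_b[a]cca   (q2,a)→(q3,_,-1)
state=q3 head=1 tape=a_[b]_cca   (q3,b)→(q3,a,+1)
state=q3 head=2 tape=a_a[_]cca   (q3,_)→(q4,_,0)
state=q4 head=2 tape=a_a[_]cca   (q4,_)→(q1,_,+1)
state=q1 head=3 tape=a_a_[c]ca   (q1,c)→(qH,a,+1)
state=qH head=4 tape=a_a_a[c]a
The non-blank tape span at halt is a_a_aca.

a_a_aca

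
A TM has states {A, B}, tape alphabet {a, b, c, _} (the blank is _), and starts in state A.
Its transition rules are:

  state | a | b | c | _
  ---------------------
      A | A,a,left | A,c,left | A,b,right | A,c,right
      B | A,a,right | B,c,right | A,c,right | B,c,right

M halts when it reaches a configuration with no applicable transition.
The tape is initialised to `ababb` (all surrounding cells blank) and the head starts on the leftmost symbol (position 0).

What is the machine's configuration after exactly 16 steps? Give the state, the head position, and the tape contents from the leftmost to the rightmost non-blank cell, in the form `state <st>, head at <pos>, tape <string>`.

state=A head=0 tape=___[a]babb   (A,a)→(A,a,left)
state=A head=-1 tape=__[_]ababb   (A,_)→(A,c,right)
state=A head=0 tape=__c[a]babb   (A,a)→(A,a,left)
state=A head=-1 tape=__[c]ababb   (A,c)→(A,b,right)
state=A head=0 tape=__b[a]babb   (A,a)→(A,a,left)
state=A head=-1 tape=__[b]ababb   (A,b)→(A,c,left)
state=A head=-2 tape=_[_]cababb   (A,_)→(A,c,right)
state=A head=-1 tape=_c[c]ababb   (A,c)→(A,b,right)
state=A head=0 tape=_cb[a]babb   (A,a)→(A,a,left)
state=A head=-1 tape=_c[b]ababb   (A,b)→(A,c,left)
state=A head=-2 tape=_[c]cababb   (A,c)→(A,b,right)
state=A head=-1 tape=_b[c]ababb   (A,c)→(A,b,right)
state=A head=0 tape=_bb[a]babb   (A,a)→(A,a,left)
state=A head=-1 tape=_b[b]ababb   (A,b)→(A,c,left)
state=A head=-2 tape=_[b]cababb   (A,b)→(A,c,left)
state=A head=-3 tape=[_]ccababb   (A,_)→(A,c,right)
state=A head=-2 tape=c[c]cababb
After 16 steps: state A, head at -2, tape cccababb.

state A, head at -2, tape cccababb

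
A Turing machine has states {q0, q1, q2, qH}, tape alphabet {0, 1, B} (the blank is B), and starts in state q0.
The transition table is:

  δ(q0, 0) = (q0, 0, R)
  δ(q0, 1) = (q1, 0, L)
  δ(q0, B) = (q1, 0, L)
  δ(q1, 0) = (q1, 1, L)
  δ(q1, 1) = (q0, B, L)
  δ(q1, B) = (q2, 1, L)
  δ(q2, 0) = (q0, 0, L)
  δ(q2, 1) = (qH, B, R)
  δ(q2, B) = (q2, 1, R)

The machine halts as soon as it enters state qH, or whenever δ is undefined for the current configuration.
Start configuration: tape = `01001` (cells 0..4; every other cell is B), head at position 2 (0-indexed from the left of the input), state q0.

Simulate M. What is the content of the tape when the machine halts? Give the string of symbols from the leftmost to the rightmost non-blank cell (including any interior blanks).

1B10110

state=q0 head=2 tape=BB01[0]01   (q0,0)→(q0,0,R)
state=q0 head=3 tape=BB010[0]1   (q0,0)→(q0,0,R)
state=q0 head=4 tape=BB0100[1]   (q0,1)→(q1,0,L)
state=q1 head=3 tape=BB010[0]0   (q1,0)→(q1,1,L)
state=q1 head=2 tape=BB01[0]10   (q1,0)→(q1,1,L)
state=q1 head=1 tape=BB0[1]110   (q1,1)→(q0,B,L)
state=q0 head=0 tape=BB[0]B110   (q0,0)→(q0,0,R)
state=q0 head=1 tape=BB0[B]110   (q0,B)→(q1,0,L)
state=q1 head=0 tape=BB[0]0110   (q1,0)→(q1,1,L)
state=q1 head=-1 tape=B[B]10110   (q1,B)→(q2,1,L)
state=q2 head=-2 tape=[B]110110   (q2,B)→(q2,1,R)
state=q2 head=-1 tape=1[1]10110   (q2,1)→(qH,B,R)
state=qH head=0 tape=1B[1]0110
The non-blank tape span at halt is 1B10110.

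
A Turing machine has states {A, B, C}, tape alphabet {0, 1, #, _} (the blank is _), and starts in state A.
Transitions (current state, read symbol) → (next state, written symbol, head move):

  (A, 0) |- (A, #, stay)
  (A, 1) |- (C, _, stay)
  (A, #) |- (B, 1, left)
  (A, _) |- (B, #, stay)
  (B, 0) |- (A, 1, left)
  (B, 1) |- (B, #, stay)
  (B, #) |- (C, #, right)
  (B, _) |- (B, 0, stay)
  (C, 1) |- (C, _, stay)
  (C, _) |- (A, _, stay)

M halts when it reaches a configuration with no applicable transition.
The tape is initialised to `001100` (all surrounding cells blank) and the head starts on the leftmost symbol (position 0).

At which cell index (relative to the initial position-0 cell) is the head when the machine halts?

state=A head=0 tape=__[0]01100   (A,0)→(A,#,stay)
state=A head=0 tape=__[#]01100   (A,#)→(B,1,left)
state=B head=-1 tape=_[_]101100   (B,_)→(B,0,stay)
state=B head=-1 tape=_[0]101100   (B,0)→(A,1,left)
state=A head=-2 tape=[_]1101100   (A,_)→(B,#,stay)
state=B head=-2 tape=[#]1101100   (B,#)→(C,#,right)
state=C head=-1 tape=#[1]101100   (C,1)→(C,_,stay)
state=C head=-1 tape=#[_]101100   (C,_)→(A,_,stay)
state=A head=-1 tape=#[_]101100   (A,_)→(B,#,stay)
state=B head=-1 tape=#[#]101100   (B,#)→(C,#,right)
state=C head=0 tape=##[1]01100   (C,1)→(C,_,stay)
state=C head=0 tape=##[_]01100   (C,_)→(A,_,stay)
state=A head=0 tape=##[_]01100   (A,_)→(B,#,stay)
state=B head=0 tape=##[#]01100   (B,#)→(C,#,right)
state=C head=1 tape=###[0]1100
At halt the head is at cell 1.

1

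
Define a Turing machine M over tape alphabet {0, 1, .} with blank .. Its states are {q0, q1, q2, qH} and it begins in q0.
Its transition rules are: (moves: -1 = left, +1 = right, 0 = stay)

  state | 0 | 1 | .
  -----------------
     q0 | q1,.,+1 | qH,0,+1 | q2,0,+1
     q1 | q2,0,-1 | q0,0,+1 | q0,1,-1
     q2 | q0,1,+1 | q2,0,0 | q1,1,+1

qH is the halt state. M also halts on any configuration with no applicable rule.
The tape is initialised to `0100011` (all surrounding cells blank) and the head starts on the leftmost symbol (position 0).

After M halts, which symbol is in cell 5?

q0 | [0]100011.   read 0 → write ., move +1, go to q1
q1 | .[1]00011.   read 1 → write 0, move +1, go to q0
q0 | .0[0]0011.   read 0 → write ., move +1, go to q1
q1 | .0.[0]011.   read 0 → write 0, move -1, go to q2
q2 | .0[.]0011.   read . → write 1, move +1, go to q1
q1 | .01[0]011.   read 0 → write 0, move -1, go to q2
q2 | .0[1]0011.   read 1 → write 0, move 0, go to q2
q2 | .0[0]0011.   read 0 → write 1, move +1, go to q0
q0 | .01[0]011.   read 0 → write ., move +1, go to q1
q1 | .01.[0]11.   read 0 → write 0, move -1, go to q2
q2 | .01[.]011.   read . → write 1, move +1, go to q1
q1 | .011[0]11.   read 0 → write 0, move -1, go to q2
q2 | .01[1]011.   read 1 → write 0, move 0, go to q2
q2 | .01[0]011.   read 0 → write 1, move +1, go to q0
q0 | .011[0]11.   read 0 → write ., move +1, go to q1
q1 | .011.[1]1.   read 1 → write 0, move +1, go to q0
q0 | .011.0[1].   read 1 → write 0, move +1, go to qH
qH | .011.00[.]
Cell 5 holds 0 when M halts.

0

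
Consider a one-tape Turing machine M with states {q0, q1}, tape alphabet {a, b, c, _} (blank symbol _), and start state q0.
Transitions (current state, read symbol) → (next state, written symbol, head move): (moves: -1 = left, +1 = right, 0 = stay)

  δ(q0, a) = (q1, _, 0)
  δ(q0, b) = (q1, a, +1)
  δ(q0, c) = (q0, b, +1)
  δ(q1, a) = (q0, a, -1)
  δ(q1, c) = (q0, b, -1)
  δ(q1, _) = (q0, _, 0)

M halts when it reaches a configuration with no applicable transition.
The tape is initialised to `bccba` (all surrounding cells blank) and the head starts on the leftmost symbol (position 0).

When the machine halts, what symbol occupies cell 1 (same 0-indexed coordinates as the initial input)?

b

state=q0 head=0 tape=[b]ccba   (q0,b)→(q1,a,+1)
state=q1 head=1 tape=a[c]cba   (q1,c)→(q0,b,-1)
state=q0 head=0 tape=[a]bcba   (q0,a)→(q1,_,0)
state=q1 head=0 tape=[_]bcba   (q1,_)→(q0,_,0)
state=q0 head=0 tape=[_]bcba
Cell 1 holds b when M halts.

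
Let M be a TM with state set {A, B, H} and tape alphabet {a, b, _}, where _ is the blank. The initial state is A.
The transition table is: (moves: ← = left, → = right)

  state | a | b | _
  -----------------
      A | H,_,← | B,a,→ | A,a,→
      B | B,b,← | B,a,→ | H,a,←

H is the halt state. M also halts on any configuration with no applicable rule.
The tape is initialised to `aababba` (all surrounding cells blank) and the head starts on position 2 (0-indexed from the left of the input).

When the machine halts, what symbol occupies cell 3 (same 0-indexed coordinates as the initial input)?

b

A | __aa[b]abba   read b → write a, move →, go to B
B | __aaa[a]bba   read a → write b, move ←, go to B
B | __aa[a]bbba   read a → write b, move ←, go to B
B | __a[a]bbbba   read a → write b, move ←, go to B
B | __[a]bbbbba   read a → write b, move ←, go to B
B | _[_]bbbbbba   read _ → write a, move ←, go to H
H | [_]abbbbbba
Cell 3 holds b when M halts.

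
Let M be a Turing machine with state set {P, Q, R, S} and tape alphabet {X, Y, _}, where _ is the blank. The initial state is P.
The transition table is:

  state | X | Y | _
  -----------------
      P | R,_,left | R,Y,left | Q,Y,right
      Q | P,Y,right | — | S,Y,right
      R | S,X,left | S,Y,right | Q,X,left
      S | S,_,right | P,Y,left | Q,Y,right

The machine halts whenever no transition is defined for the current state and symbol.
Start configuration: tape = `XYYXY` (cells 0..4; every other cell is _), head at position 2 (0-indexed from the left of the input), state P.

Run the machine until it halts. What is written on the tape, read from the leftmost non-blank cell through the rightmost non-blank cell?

YYYYYYXY

P | ___XY[Y]XY   read Y → write Y, move left, go to R
R | ___X[Y]YXY   read Y → write Y, move right, go to S
S | ___XY[Y]XY   read Y → write Y, move left, go to P
P | ___X[Y]YXY   read Y → write Y, move left, go to R
R | ___[X]YYXY   read X → write X, move left, go to S
S | __[_]XYYXY   read _ → write Y, move right, go to Q
Q | __Y[X]YYXY   read X → write Y, move right, go to P
P | __YY[Y]YXY   read Y → write Y, move left, go to R
R | __Y[Y]YYXY   read Y → write Y, move right, go to S
S | __YY[Y]YXY   read Y → write Y, move left, go to P
P | __Y[Y]YYXY   read Y → write Y, move left, go to R
R | __[Y]YYYXY   read Y → write Y, move right, go to S
S | __Y[Y]YYXY   read Y → write Y, move left, go to P
P | __[Y]YYYXY   read Y → write Y, move left, go to R
R | _[_]YYYYXY   read _ → write X, move left, go to Q
Q | [_]XYYYYXY   read _ → write Y, move right, go to S
S | Y[X]YYYYXY   read X → write _, move right, go to S
S | Y_[Y]YYYXY   read Y → write Y, move left, go to P
P | Y[_]YYYYXY   read _ → write Y, move right, go to Q
Q | YY[Y]YYYXY
The non-blank tape span at halt is YYYYYYXY.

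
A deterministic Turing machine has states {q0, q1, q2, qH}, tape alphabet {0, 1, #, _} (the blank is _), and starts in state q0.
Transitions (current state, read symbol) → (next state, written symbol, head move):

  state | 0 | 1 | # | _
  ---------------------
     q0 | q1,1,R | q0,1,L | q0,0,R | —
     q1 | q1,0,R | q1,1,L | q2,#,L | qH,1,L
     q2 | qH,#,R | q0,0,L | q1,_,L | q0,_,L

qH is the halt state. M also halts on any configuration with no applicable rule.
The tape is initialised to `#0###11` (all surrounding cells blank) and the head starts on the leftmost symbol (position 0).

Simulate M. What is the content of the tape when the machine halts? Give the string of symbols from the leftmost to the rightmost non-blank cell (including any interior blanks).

q0 | [#]0###11   read # → write 0, move R, go to q0
q0 | 0[0]###11   read 0 → write 1, move R, go to q1
q1 | 01[#]##11   read # → write #, move L, go to q2
q2 | 0[1]###11   read 1 → write 0, move L, go to q0
q0 | [0]0###11   read 0 → write 1, move R, go to q1
q1 | 1[0]###11   read 0 → write 0, move R, go to q1
q1 | 10[#]##11   read # → write #, move L, go to q2
q2 | 1[0]###11   read 0 → write #, move R, go to qH
qH | 1#[#]##11
The non-blank tape span at halt is 1####11.

1####11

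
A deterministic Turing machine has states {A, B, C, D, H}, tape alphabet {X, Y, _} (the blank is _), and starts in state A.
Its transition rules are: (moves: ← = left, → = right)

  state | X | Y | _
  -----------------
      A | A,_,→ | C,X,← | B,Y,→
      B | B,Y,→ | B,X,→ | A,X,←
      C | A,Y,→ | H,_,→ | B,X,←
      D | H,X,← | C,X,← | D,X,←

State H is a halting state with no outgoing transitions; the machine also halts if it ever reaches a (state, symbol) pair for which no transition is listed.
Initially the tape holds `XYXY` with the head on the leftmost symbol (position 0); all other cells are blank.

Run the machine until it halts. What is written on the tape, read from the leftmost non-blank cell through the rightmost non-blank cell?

YYY_XXXXX

A | __[X]YXY___   read X → write _, move →, go to A
A | ___[Y]XY___   read Y → write X, move ←, go to C
C | __[_]XXY___   read _ → write X, move ←, go to B
B | _[_]XXXY___   read _ → write X, move ←, go to A
A | [_]XXXXY___   read _ → write Y, move →, go to B
B | Y[X]XXXY___   read X → write Y, move →, go to B
B | YY[X]XXY___   read X → write Y, move →, go to B
B | YYY[X]XY___   read X → write Y, move →, go to B
B | YYYY[X]Y___   read X → write Y, move →, go to B
B | YYYYY[Y]___   read Y → write X, move →, go to B
B | YYYYYX[_]__   read _ → write X, move ←, go to A
A | YYYYY[X]X__   read X → write _, move →, go to A
A | YYYYY_[X]__   read X → write _, move →, go to A
A | YYYYY__[_]_   read _ → write Y, move →, go to B
B | YYYYY__Y[_]   read _ → write X, move ←, go to A
A | YYYYY__[Y]X   read Y → write X, move ←, go to C
C | YYYYY_[_]XX   read _ → write X, move ←, go to B
B | YYYYY[_]XXX   read _ → write X, move ←, go to A
A | YYYY[Y]XXXX   read Y → write X, move ←, go to C
C | YYY[Y]XXXXX   read Y → write _, move →, go to H
H | YYY_[X]XXXX
The non-blank tape span at halt is YYY_XXXXX.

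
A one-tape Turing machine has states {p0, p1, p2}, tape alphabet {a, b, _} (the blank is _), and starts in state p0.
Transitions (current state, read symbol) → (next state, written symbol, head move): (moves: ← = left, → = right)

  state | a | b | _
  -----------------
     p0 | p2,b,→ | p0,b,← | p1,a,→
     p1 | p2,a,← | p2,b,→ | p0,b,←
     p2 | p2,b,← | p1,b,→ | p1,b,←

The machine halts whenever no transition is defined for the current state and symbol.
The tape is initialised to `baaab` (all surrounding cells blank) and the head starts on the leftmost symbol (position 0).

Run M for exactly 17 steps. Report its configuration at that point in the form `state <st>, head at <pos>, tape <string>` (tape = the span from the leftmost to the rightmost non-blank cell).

state p0, head at 1, tape abbbbbb

state=p0 head=0 tape=_[b]aaab_   (p0,b)→(p0,b,←)
state=p0 head=-1 tape=[_]baaab_   (p0,_)→(p1,a,→)
state=p1 head=0 tape=a[b]aaab_   (p1,b)→(p2,b,→)
state=p2 head=1 tape=ab[a]aab_   (p2,a)→(p2,b,←)
state=p2 head=0 tape=a[b]baab_   (p2,b)→(p1,b,→)
state=p1 head=1 tape=ab[b]aab_   (p1,b)→(p2,b,→)
state=p2 head=2 tape=abb[a]ab_   (p2,a)→(p2,b,←)
state=p2 head=1 tape=ab[b]bab_   (p2,b)→(p1,b,→)
state=p1 head=2 tape=abb[b]ab_   (p1,b)→(p2,b,→)
state=p2 head=3 tape=abbb[a]b_   (p2,a)→(p2,b,←)
state=p2 head=2 tape=abb[b]bb_   (p2,b)→(p1,b,→)
state=p1 head=3 tape=abbb[b]b_   (p1,b)→(p2,b,→)
state=p2 head=4 tape=abbbb[b]_   (p2,b)→(p1,b,→)
state=p1 head=5 tape=abbbbb[_]   (p1,_)→(p0,b,←)
state=p0 head=4 tape=abbbb[b]b   (p0,b)→(p0,b,←)
state=p0 head=3 tape=abbb[b]bb   (p0,b)→(p0,b,←)
state=p0 head=2 tape=abb[b]bbb   (p0,b)→(p0,b,←)
state=p0 head=1 tape=ab[b]bbbb
After 17 steps: state p0, head at 1, tape abbbbbb.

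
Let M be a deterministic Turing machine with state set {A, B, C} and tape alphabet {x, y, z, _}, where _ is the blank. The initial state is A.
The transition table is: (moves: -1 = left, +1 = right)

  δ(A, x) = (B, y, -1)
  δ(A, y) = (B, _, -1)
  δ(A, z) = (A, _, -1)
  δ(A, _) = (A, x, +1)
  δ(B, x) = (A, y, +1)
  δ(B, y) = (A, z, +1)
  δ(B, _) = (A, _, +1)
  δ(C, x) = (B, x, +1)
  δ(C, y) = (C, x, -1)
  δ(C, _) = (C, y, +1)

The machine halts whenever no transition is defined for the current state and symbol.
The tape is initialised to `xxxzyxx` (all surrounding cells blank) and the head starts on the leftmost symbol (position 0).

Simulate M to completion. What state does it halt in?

B

state=A head=0 tape=_[x]xxzyxx   (A,x)→(B,y,-1)
state=B head=-1 tape=[_]yxxzyxx   (B,_)→(A,_,+1)
state=A head=0 tape=_[y]xxzyxx   (A,y)→(B,_,-1)
state=B head=-1 tape=[_]_xxzyxx   (B,_)→(A,_,+1)
state=A head=0 tape=_[_]xxzyxx   (A,_)→(A,x,+1)
state=A head=1 tape=_x[x]xzyxx   (A,x)→(B,y,-1)
state=B head=0 tape=_[x]yxzyxx   (B,x)→(A,y,+1)
state=A head=1 tape=_y[y]xzyxx   (A,y)→(B,_,-1)
state=B head=0 tape=_[y]_xzyxx   (B,y)→(A,z,+1)
state=A head=1 tape=_z[_]xzyxx   (A,_)→(A,x,+1)
state=A head=2 tape=_zx[x]zyxx   (A,x)→(B,y,-1)
state=B head=1 tape=_z[x]yzyxx   (B,x)→(A,y,+1)
state=A head=2 tape=_zy[y]zyxx   (A,y)→(B,_,-1)
state=B head=1 tape=_z[y]_zyxx   (B,y)→(A,z,+1)
state=A head=2 tape=_zz[_]zyxx   (A,_)→(A,x,+1)
state=A head=3 tape=_zzx[z]yxx   (A,z)→(A,_,-1)
state=A head=2 tape=_zz[x]_yxx   (A,x)→(B,y,-1)
state=B head=1 tape=_z[z]y_yxx
No transition is defined for (B, z); M halts in state B.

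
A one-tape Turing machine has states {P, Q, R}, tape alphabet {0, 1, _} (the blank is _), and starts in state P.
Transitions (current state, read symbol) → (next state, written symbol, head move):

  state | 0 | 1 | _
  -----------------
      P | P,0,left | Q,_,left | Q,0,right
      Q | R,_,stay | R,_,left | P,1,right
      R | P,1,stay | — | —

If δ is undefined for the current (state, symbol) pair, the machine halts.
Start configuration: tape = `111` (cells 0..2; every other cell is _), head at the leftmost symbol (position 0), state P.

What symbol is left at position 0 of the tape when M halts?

state=P head=0 tape=__[1]11   (P,1)→(Q,_,left)
state=Q head=-1 tape=_[_]_11   (Q,_)→(P,1,right)
state=P head=0 tape=_1[_]11   (P,_)→(Q,0,right)
state=Q head=1 tape=_10[1]1   (Q,1)→(R,_,left)
state=R head=0 tape=_1[0]_1   (R,0)→(P,1,stay)
state=P head=0 tape=_1[1]_1   (P,1)→(Q,_,left)
state=Q head=-1 tape=_[1]__1   (Q,1)→(R,_,left)
state=R head=-2 tape=[_]___1
Cell 0 holds _ when M halts.

_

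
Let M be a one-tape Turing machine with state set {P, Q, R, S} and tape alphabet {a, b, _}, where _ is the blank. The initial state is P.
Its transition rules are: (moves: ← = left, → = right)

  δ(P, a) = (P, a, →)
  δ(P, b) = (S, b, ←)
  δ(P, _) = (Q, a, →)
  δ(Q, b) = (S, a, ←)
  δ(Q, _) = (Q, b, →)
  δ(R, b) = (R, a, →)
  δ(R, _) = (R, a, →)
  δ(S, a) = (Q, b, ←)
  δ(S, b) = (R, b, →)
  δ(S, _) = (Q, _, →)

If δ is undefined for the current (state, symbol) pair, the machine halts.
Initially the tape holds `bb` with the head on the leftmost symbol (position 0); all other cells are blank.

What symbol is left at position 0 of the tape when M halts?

P | _[b]b   read b → write b, move ←, go to S
S | [_]bb   read _ → write _, move →, go to Q
Q | _[b]b   read b → write a, move ←, go to S
S | [_]ab   read _ → write _, move →, go to Q
Q | _[a]b
Cell 0 holds a when M halts.

a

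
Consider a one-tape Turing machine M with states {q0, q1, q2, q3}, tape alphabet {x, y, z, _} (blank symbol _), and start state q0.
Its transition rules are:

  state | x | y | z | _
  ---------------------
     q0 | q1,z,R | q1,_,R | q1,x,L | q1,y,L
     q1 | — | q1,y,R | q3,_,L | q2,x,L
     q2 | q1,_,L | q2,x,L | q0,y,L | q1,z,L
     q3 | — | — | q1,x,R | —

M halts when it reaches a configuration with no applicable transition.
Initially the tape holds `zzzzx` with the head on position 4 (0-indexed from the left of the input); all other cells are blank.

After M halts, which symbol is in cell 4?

y

q0 | _zzzz[x]_   read x → write z, move R, go to q1
q1 | _zzzzz[_]   read _ → write x, move L, go to q2
q2 | _zzzz[z]x   read z → write y, move L, go to q0
q0 | _zzz[z]yx   read z → write x, move L, go to q1
q1 | _zz[z]xyx   read z → write _, move L, go to q3
q3 | _z[z]_xyx   read z → write x, move R, go to q1
q1 | _zx[_]xyx   read _ → write x, move L, go to q2
q2 | _z[x]xxyx   read x → write _, move L, go to q1
q1 | _[z]_xxyx   read z → write _, move L, go to q3
q3 | [_]__xxyx
Cell 4 holds y when M halts.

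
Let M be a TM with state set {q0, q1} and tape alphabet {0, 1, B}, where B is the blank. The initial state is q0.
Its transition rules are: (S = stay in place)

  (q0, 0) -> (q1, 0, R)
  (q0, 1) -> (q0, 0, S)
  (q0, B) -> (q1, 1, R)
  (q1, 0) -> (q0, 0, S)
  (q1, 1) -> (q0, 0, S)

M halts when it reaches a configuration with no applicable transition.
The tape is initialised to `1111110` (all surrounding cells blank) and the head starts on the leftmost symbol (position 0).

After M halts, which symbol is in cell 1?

0

state=q0 head=0 tape=[1]111110B   (q0,1)→(q0,0,S)
state=q0 head=0 tape=[0]111110B   (q0,0)→(q1,0,R)
state=q1 head=1 tape=0[1]11110B   (q1,1)→(q0,0,S)
state=q0 head=1 tape=0[0]11110B   (q0,0)→(q1,0,R)
state=q1 head=2 tape=00[1]1110B   (q1,1)→(q0,0,S)
state=q0 head=2 tape=00[0]1110B   (q0,0)→(q1,0,R)
state=q1 head=3 tape=000[1]110B   (q1,1)→(q0,0,S)
state=q0 head=3 tape=000[0]110B   (q0,0)→(q1,0,R)
state=q1 head=4 tape=0000[1]10B   (q1,1)→(q0,0,S)
state=q0 head=4 tape=0000[0]10B   (q0,0)→(q1,0,R)
state=q1 head=5 tape=00000[1]0B   (q1,1)→(q0,0,S)
state=q0 head=5 tape=00000[0]0B   (q0,0)→(q1,0,R)
state=q1 head=6 tape=000000[0]B   (q1,0)→(q0,0,S)
state=q0 head=6 tape=000000[0]B   (q0,0)→(q1,0,R)
state=q1 head=7 tape=0000000[B]
Cell 1 holds 0 when M halts.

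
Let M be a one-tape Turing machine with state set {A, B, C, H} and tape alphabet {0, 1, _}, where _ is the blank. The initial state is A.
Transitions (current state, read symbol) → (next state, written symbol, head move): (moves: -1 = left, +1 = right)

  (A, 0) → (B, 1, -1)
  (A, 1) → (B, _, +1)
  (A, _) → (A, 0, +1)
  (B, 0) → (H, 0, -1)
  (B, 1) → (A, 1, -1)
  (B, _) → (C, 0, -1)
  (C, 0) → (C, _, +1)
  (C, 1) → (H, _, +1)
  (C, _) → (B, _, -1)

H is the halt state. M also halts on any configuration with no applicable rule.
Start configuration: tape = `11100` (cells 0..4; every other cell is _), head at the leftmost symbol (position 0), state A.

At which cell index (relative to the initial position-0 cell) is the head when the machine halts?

2

state=A head=0 tape=[1]1100   (A,1)→(B,_,+1)
state=B head=1 tape=_[1]100   (B,1)→(A,1,-1)
state=A head=0 tape=[_]1100   (A,_)→(A,0,+1)
state=A head=1 tape=0[1]100   (A,1)→(B,_,+1)
state=B head=2 tape=0_[1]00   (B,1)→(A,1,-1)
state=A head=1 tape=0[_]100   (A,_)→(A,0,+1)
state=A head=2 tape=00[1]00   (A,1)→(B,_,+1)
state=B head=3 tape=00_[0]0   (B,0)→(H,0,-1)
state=H head=2 tape=00[_]00
At halt the head is at cell 2.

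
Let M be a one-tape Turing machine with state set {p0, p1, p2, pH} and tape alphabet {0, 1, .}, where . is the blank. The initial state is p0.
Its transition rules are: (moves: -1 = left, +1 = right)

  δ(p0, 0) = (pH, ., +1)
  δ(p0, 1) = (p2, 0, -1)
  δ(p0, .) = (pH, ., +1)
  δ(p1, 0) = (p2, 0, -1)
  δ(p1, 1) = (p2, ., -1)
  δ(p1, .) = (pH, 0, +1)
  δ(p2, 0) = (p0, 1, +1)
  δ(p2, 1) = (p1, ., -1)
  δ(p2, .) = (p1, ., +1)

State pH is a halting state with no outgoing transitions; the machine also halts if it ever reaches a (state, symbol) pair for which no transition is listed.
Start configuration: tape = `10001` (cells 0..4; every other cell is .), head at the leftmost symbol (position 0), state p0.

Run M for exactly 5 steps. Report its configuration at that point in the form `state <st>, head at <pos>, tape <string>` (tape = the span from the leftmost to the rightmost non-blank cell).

state=p0 head=0 tape=.[1]0001   (p0,1)→(p2,0,-1)
state=p2 head=-1 tape=[.]00001   (p2,.)→(p1,.,+1)
state=p1 head=0 tape=.[0]0001   (p1,0)→(p2,0,-1)
state=p2 head=-1 tape=[.]00001   (p2,.)→(p1,.,+1)
state=p1 head=0 tape=.[0]0001   (p1,0)→(p2,0,-1)
state=p2 head=-1 tape=[.]00001
After 5 steps: state p2, head at -1, tape 00001.

state p2, head at -1, tape 00001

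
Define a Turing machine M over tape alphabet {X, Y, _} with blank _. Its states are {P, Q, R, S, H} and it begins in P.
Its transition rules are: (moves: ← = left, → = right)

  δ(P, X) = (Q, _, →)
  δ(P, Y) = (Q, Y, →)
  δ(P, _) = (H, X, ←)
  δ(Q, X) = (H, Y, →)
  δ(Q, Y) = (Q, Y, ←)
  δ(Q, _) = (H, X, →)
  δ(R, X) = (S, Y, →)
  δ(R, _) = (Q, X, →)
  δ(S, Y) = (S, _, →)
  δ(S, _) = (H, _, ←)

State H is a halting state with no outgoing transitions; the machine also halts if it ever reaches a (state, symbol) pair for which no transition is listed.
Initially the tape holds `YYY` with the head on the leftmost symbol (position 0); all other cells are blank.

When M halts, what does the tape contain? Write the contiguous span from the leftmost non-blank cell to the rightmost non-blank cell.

P | _[Y]YY   read Y → write Y, move →, go to Q
Q | _Y[Y]Y   read Y → write Y, move ←, go to Q
Q | _[Y]YY   read Y → write Y, move ←, go to Q
Q | [_]YYY   read _ → write X, move →, go to H
H | X[Y]YY
The non-blank tape span at halt is XYYY.

XYYY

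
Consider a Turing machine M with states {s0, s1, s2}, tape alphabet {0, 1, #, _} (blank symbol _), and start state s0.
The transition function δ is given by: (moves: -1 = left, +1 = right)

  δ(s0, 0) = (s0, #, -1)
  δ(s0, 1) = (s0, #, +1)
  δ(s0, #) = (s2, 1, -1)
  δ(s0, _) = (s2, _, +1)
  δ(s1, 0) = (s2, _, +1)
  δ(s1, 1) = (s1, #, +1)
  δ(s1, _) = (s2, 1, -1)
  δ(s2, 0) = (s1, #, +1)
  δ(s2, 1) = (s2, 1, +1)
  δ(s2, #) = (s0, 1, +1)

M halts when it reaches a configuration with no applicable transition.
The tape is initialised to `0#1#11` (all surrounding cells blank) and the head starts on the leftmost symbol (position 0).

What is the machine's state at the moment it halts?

s2

s0 | _[0]#1#11__   read 0 → write #, move -1, go to s0
s0 | [_]##1#11__   read _ → write _, move +1, go to s2
s2 | _[#]#1#11__   read # → write 1, move +1, go to s0
s0 | _1[#]1#11__   read # → write 1, move -1, go to s2
s2 | _[1]11#11__   read 1 → write 1, move +1, go to s2
s2 | _1[1]1#11__   read 1 → write 1, move +1, go to s2
s2 | _11[1]#11__   read 1 → write 1, move +1, go to s2
s2 | _111[#]11__   read # → write 1, move +1, go to s0
s0 | _1111[1]1__   read 1 → write #, move +1, go to s0
s0 | _1111#[1]__   read 1 → write #, move +1, go to s0
s0 | _1111##[_]_   read _ → write _, move +1, go to s2
s2 | _1111##_[_]
No transition is defined for (s2, _); M halts in state s2.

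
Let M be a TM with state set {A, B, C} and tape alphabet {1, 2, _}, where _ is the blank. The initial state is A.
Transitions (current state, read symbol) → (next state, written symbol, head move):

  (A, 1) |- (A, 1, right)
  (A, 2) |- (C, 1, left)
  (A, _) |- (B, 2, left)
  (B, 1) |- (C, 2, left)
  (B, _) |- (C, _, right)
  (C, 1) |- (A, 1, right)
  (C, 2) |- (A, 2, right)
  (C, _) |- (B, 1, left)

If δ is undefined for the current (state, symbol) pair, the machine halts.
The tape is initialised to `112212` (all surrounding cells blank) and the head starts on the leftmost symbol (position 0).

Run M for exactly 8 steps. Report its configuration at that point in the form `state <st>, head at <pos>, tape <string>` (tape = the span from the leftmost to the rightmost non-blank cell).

state A, head at 4, tape 111112

A | [1]12212   read 1 → write 1, move right, go to A
A | 1[1]2212   read 1 → write 1, move right, go to A
A | 11[2]212   read 2 → write 1, move left, go to C
C | 1[1]1212   read 1 → write 1, move right, go to A
A | 11[1]212   read 1 → write 1, move right, go to A
A | 111[2]12   read 2 → write 1, move left, go to C
C | 11[1]112   read 1 → write 1, move right, go to A
A | 111[1]12   read 1 → write 1, move right, go to A
A | 1111[1]2
After 8 steps: state A, head at 4, tape 111112.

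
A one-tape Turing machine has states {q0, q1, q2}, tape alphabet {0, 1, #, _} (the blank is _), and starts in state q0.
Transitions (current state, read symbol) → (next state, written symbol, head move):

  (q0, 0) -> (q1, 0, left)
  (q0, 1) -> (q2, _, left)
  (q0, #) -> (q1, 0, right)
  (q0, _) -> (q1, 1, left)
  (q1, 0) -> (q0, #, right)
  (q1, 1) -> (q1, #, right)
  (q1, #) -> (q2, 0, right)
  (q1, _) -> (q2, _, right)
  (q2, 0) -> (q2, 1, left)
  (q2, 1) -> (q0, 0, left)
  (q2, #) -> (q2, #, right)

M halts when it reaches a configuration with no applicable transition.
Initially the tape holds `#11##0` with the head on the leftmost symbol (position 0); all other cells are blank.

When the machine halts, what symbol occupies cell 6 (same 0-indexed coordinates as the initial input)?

q0 | [#]11##0_   read # → write 0, move right, go to q1
q1 | 0[1]1##0_   read 1 → write #, move right, go to q1
q1 | 0#[1]##0_   read 1 → write #, move right, go to q1
q1 | 0##[#]#0_   read # → write 0, move right, go to q2
q2 | 0##0[#]0_   read # → write #, move right, go to q2
q2 | 0##0#[0]_   read 0 → write 1, move left, go to q2
q2 | 0##0[#]1_   read # → write #, move right, go to q2
q2 | 0##0#[1]_   read 1 → write 0, move left, go to q0
q0 | 0##0[#]0_   read # → write 0, move right, go to q1
q1 | 0##00[0]_   read 0 → write #, move right, go to q0
q0 | 0##00#[_]   read _ → write 1, move left, go to q1
q1 | 0##00[#]1   read # → write 0, move right, go to q2
q2 | 0##000[1]   read 1 → write 0, move left, go to q0
q0 | 0##00[0]0   read 0 → write 0, move left, go to q1
q1 | 0##0[0]00   read 0 → write #, move right, go to q0
q0 | 0##0#[0]0   read 0 → write 0, move left, go to q1
q1 | 0##0[#]00   read # → write 0, move right, go to q2
q2 | 0##00[0]0   read 0 → write 1, move left, go to q2
q2 | 0##0[0]10   read 0 → write 1, move left, go to q2
q2 | 0##[0]110   read 0 → write 1, move left, go to q2
q2 | 0#[#]1110   read # → write #, move right, go to q2
q2 | 0##[1]110   read 1 → write 0, move left, go to q0
q0 | 0#[#]0110   read # → write 0, move right, go to q1
q1 | 0#0[0]110   read 0 → write #, move right, go to q0
q0 | 0#0#[1]10   read 1 → write _, move left, go to q2
q2 | 0#0[#]_10   read # → write #, move right, go to q2
q2 | 0#0#[_]10
Cell 6 holds 0 when M halts.

0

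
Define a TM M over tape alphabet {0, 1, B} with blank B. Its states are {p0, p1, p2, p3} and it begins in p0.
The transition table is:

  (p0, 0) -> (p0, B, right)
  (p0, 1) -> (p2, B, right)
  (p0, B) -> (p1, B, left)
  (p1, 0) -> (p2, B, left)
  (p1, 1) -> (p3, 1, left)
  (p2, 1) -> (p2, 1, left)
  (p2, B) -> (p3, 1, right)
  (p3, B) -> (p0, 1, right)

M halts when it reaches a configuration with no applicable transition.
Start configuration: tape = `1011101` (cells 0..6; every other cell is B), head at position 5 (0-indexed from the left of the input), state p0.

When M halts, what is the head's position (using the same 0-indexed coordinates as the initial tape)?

state=p0 head=5 tape=10111[0]1BBB   (p0,0)→(p0,B,right)
state=p0 head=6 tape=10111B[1]BBB   (p0,1)→(p2,B,right)
state=p2 head=7 tape=10111BB[B]BB   (p2,B)→(p3,1,right)
state=p3 head=8 tape=10111BB1[B]B   (p3,B)→(p0,1,right)
state=p0 head=9 tape=10111BB11[B]   (p0,B)→(p1,B,left)
state=p1 head=8 tape=10111BB1[1]B   (p1,1)→(p3,1,left)
state=p3 head=7 tape=10111BB[1]1B
At halt the head is at cell 7.

7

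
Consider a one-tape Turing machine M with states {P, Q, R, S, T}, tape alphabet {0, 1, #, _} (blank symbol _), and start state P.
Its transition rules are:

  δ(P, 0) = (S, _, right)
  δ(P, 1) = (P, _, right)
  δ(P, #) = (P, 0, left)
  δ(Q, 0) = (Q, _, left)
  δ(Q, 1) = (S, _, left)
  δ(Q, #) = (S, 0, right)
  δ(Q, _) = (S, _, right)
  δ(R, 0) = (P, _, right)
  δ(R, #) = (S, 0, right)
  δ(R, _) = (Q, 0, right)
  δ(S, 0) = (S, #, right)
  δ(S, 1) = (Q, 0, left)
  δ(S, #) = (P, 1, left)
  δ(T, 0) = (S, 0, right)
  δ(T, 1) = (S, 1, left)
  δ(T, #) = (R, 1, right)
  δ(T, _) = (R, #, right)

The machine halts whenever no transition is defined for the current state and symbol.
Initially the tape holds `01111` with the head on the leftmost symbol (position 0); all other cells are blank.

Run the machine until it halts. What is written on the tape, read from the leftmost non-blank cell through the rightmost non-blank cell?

000#

state=P head=0 tape=[0]1111_   (P,0)→(S,_,right)
state=S head=1 tape=_[1]111_   (S,1)→(Q,0,left)
state=Q head=0 tape=[_]0111_   (Q,_)→(S,_,right)
state=S head=1 tape=_[0]111_   (S,0)→(S,#,right)
state=S head=2 tape=_#[1]11_   (S,1)→(Q,0,left)
state=Q head=1 tape=_[#]011_   (Q,#)→(S,0,right)
state=S head=2 tape=_0[0]11_   (S,0)→(S,#,right)
state=S head=3 tape=_0#[1]1_   (S,1)→(Q,0,left)
state=Q head=2 tape=_0[#]01_   (Q,#)→(S,0,right)
state=S head=3 tape=_00[0]1_   (S,0)→(S,#,right)
state=S head=4 tape=_00#[1]_   (S,1)→(Q,0,left)
state=Q head=3 tape=_00[#]0_   (Q,#)→(S,0,right)
state=S head=4 tape=_000[0]_   (S,0)→(S,#,right)
state=S head=5 tape=_000#[_]
The non-blank tape span at halt is 000#.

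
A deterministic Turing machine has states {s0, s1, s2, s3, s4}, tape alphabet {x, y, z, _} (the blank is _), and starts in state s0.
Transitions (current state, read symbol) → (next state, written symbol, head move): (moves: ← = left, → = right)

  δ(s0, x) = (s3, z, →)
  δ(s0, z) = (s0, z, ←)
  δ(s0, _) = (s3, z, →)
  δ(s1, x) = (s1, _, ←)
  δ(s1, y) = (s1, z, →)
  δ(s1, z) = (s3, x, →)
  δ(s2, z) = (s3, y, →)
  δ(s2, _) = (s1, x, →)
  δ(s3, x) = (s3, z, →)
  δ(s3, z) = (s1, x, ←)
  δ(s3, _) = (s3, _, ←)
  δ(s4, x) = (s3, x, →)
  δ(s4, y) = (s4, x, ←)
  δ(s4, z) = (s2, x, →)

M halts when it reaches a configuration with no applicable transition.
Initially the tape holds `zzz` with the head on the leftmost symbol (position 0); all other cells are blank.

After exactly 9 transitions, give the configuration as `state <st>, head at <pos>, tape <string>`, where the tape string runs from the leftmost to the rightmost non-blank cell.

s0 | _[z]zz   read z → write z, move ←, go to s0
s0 | [_]zzz   read _ → write z, move →, go to s3
s3 | z[z]zz   read z → write x, move ←, go to s1
s1 | [z]xzz   read z → write x, move →, go to s3
s3 | x[x]zz   read x → write z, move →, go to s3
s3 | xz[z]z   read z → write x, move ←, go to s1
s1 | x[z]xz   read z → write x, move →, go to s3
s3 | xx[x]z   read x → write z, move →, go to s3
s3 | xxz[z]   read z → write x, move ←, go to s1
s1 | xx[z]x
After 9 steps: state s1, head at 1, tape xxzx.

state s1, head at 1, tape xxzx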